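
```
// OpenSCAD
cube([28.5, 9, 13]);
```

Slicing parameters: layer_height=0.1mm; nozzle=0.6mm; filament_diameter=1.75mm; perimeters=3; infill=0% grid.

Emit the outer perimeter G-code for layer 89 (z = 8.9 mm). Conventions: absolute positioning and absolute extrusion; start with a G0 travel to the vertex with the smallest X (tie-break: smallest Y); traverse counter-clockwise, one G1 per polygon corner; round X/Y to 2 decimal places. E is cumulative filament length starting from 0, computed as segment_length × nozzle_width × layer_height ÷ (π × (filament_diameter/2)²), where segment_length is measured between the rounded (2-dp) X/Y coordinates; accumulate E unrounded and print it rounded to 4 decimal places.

At z = 8.9 mm: the 28.5×9 cube contributes its full rectangle. The outline is a single polygon with 4 vertices. Extrusion per mm of travel: 0.6 × 0.1 / (π × 0.875²) = 0.024945. Accumulating E over each segment gives final E = 1.8709.

G0 X0.00 Y0.00 Z8.90
G1 X28.50 Y0.00 E0.7109
G1 X28.50 Y9.00 E0.9354
G1 X0.00 Y9.00 E1.6464
G1 X0.00 Y0.00 E1.8709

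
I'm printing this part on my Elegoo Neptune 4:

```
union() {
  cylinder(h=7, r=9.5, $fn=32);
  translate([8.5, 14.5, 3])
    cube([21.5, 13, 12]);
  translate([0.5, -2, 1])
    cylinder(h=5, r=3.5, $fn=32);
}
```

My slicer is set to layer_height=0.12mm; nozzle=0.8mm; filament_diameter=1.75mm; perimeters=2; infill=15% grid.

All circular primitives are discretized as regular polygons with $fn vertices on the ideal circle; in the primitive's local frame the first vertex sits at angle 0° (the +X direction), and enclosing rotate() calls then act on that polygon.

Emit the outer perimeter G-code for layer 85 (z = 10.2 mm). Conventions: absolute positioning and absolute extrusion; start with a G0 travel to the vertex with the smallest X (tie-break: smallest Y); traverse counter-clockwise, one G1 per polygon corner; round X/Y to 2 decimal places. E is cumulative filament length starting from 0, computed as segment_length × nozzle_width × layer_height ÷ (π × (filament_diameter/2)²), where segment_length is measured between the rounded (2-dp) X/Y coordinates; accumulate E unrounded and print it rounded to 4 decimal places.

At z = 10.2 mm: the cylinder is not intersected at this z (z outside [0, 7]); the cube at (8.5, 14.5) (footprint 21.5×13) is included at this height; the cylinder at (0.5, -2) does not reach this height (z outside [1, 6]); Combining (union): only the 21.5×13 cube at (8.5, 14.5) is present, so the union is just that shape — 1 connected region. The outline is a single polygon with 4 vertices. Extrusion per mm of travel: 0.8 × 0.12 / (π × 0.875²) = 0.039912. Accumulating E over each segment gives final E = 2.7539.

G0 X8.50 Y14.50 Z10.20
G1 X30.00 Y14.50 E0.8581
G1 X30.00 Y27.50 E1.3770
G1 X8.50 Y27.50 E2.2351
G1 X8.50 Y14.50 E2.7539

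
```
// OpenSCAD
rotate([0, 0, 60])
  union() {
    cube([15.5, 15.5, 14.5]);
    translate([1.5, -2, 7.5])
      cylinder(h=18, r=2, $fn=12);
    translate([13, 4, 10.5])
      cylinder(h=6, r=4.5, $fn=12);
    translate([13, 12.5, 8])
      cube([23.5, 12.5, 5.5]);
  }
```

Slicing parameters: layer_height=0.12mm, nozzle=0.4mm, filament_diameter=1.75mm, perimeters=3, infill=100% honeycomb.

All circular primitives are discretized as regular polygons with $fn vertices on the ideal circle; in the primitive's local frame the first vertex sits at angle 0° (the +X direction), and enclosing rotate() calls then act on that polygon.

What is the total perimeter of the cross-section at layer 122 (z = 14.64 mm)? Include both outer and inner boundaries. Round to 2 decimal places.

At z = 14.64 mm: the cube does not reach this height (z outside [0, 14.5]); the cylinder at (1.5, -2): section is a regular 12-gon, circumradius r=2 (perimeter = 2·12·2.000·sin(180°/12) = 12.42 mm); the r=4.5 cylinder at (13, 4) gives a regular 12-gon of circumradius 4.5 (constant along its height) (perimeter = 2·12·4.500·sin(180°/12) = 27.95 mm); the cube at (13, 12.5) is not intersected at this z (z outside [8, 13.5]); Taking the union: the 2 present regions are separate (no shared area or edge), so areas and boundary lengths simply add and each stays a separate island — boundary = 40.38 mm; (whole slice rotated 60° about Z — lengths, areas and connectivity unchanged). Overall, the cross-section has 2 separate islands. Total boundary length (outer) = 40.38 mm.

40.38 mm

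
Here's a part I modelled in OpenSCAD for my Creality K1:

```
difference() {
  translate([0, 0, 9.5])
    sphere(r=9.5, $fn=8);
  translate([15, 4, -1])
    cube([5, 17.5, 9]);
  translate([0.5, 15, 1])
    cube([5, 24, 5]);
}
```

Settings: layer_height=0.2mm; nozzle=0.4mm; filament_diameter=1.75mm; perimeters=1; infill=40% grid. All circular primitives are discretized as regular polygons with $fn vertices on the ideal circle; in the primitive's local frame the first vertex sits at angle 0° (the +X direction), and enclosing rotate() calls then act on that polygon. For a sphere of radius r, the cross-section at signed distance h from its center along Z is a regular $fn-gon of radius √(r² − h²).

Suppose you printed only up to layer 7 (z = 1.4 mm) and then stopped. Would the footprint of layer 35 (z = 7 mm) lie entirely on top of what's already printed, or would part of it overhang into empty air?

part overhangs

Compare the two slices. At z = 1.4: the r=9.5 sphere slices to a regular 8-gon of circumradius 4.964 (√(r²−h²) with h=8.1 from center) (area = (8/2)·4.964²·sin(360°/8) = 69.69 mm²); the cube at (15, 4) is present — its section is the full 5×17.5 rectangle (area 87.50 mm²); the cube at (0.5, 15) (footprint 5×24) is included at this height (area 120.00 mm²); After the difference (first − rest): starting from the r=9.5 sphere (69.69 mm²), the 5×17.5 cube at (15, 4) misses the remaining region (no effect); the 5×24 cube at (0.5, 15) misses the remaining region (no effect) — area = 69.69 mm². At z = 7: the r=9.5 sphere slices to a regular 8-gon of circumradius 9.165 (√(r²−h²) with h=2.5 from center) (area = (8/2)·9.165²·sin(360°/8) = 237.59 mm²); the cube at (15, 4) (footprint 5×17.5) is included at this height (area 87.50 mm²); the cube at (0.5, 15) is absent (z outside [1, 6]); Subtracting the remaining from the first: starting from the r=9.5 sphere (237.59 mm²), the 5×17.5 cube at (15, 4) misses the remaining region (no effect) — area = 237.59 mm². Checking containment: at z = 7 the cross-section extends beyond the z = 1.4 cross-section by about 167.90 mm².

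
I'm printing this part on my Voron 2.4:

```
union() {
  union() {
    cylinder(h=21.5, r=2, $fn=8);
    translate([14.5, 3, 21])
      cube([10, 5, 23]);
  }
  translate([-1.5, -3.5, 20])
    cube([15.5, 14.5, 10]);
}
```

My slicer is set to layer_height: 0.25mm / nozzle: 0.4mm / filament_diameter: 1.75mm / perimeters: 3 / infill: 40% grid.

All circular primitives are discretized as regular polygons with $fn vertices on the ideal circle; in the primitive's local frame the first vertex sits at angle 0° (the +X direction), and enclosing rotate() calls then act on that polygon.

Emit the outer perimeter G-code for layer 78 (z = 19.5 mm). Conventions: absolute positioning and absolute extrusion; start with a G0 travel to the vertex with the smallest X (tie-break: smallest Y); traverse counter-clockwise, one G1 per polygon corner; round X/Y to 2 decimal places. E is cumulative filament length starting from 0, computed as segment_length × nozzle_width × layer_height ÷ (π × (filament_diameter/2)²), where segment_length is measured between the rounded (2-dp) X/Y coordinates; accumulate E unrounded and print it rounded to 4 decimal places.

G0 X-2.00 Y0.00 Z19.50
G1 X-1.41 Y-1.41 E0.0635
G1 X0.00 Y-2.00 E0.1271
G1 X1.41 Y-1.41 E0.1906
G1 X2.00 Y0.00 E0.2542
G1 X1.41 Y1.41 E0.3177
G1 X0.00 Y2.00 E0.3813
G1 X-1.41 Y1.41 E0.4448
G1 X-2.00 Y0.00 E0.5084

At z = 19.5 mm: the r=2 cylinder contributes a regular 8-gon of circumradius 2; the cube at (14.5, 3) is absent (z outside [21, 44]); Combining (union): only the r=2 cylinder is present, so the union is just that shape — 1 connected region; the cube at (-1.5, -3.5) is not intersected at this z (z outside [20, 30]); Merging all regions: only that combined region is present, so the union is just that shape — 1 connected region. The outline is a single polygon with 8 vertices. Extrusion per mm of travel: 0.4 × 0.25 / (π × 0.875²) = 0.041575. Accumulating E over each segment gives final E = 0.5084.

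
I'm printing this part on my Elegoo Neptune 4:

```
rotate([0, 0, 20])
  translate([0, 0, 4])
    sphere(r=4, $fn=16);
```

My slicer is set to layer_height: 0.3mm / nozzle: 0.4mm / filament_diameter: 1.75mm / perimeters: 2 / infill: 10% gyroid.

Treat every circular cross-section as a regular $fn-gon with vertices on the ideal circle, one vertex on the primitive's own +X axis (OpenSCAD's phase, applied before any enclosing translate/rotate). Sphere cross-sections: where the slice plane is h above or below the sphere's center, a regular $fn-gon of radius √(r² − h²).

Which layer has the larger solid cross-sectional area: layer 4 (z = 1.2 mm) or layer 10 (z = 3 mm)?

Layer 4 (z = 1.2): the r=4 sphere contributes a regular 16-gon of circumradius √(4²−2.8²) = 2.857 (area = (16/2)·2.857²·sin(360°/16) = 24.98 mm²); (rotated 20° about Z; rotation is an isometry so areas/perimeters/island counts are preserved). So its area = 24.98 mm². Layer 10 (z = 3): the sphere: section is a regular 16-gon, circumradius = √(r²−h²) = √(4²−1²) = 3.873 (area = (16/2)·3.873²·sin(360°/16) = 45.92 mm²); (rotated 20° about Z; rotation is an isometry so areas/perimeters/island counts are preserved). So its area = 45.92 mm². Layer 10 is larger (45.92 vs 24.98 mm²).

layer 10 (z = 3 mm)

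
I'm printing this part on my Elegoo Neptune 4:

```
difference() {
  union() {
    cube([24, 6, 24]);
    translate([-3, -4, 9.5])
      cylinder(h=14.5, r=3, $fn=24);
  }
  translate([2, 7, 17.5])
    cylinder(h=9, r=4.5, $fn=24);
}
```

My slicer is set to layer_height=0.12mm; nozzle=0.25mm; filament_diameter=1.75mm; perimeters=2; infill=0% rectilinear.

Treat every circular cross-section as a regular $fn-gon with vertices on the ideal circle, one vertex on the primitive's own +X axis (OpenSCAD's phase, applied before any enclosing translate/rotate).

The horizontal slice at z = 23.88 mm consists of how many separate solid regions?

2

At z = 23.88 mm: the cube (footprint 24×6) is included at this height; the cylinder at (-3, -4): section is a regular 24-gon, circumradius r=3; Taking the union: the 2 present regions are separate (no shared area or edge), so areas and boundary lengths simply add and each stays a separate island — 2 connected regions; the cylinder at (2, 7): section is a regular 24-gon, circumradius r=4.5; Taking the first minus the rest: starting from that combined region, the r=4.5 cylinder at (2, 7) partially overlaps it — only the 17.93 mm² overlap (of its 62.89 mm²) is removed, clipping the outline — 2 connected regions. The result has 2 disconnected regions.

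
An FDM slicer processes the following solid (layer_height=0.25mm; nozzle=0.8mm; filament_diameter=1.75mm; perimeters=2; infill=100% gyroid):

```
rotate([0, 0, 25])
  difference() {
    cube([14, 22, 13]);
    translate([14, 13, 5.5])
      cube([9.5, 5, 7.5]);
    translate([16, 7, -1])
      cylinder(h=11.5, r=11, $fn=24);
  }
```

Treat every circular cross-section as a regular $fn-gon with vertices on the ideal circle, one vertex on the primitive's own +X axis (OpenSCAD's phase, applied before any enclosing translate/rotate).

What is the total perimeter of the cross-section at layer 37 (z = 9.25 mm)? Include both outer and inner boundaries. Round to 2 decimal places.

70.73 mm

At z = 9.25 mm: the 14×22 cube contributes its full rectangle (perimeter 72.00 mm); the cube at (14, 13) is present — its section is the full 9.5×5 rectangle (perimeter 29.00 mm); the r=11 cylinder at (16, 7) gives a regular 24-gon of circumradius 11 (constant along its height) (perimeter = 2·24·11.000·sin(180°/24) = 68.92 mm); After the difference (first − rest): starting from the 14×22 cube, the 9.5×5 cube at (14, 13) misses the remaining region (no effect); the r=11 cylinder at (16, 7) partially overlaps it — only the 129.16 mm² overlap (of its 375.81 mm²) is removed, clipping the outline — boundary = 70.73 mm; (rotated 25° about Z; rotation is an isometry so areas/perimeters/island counts are preserved). Overall, the cross-section is a single solid region. Total boundary length (outer) = 70.73 mm.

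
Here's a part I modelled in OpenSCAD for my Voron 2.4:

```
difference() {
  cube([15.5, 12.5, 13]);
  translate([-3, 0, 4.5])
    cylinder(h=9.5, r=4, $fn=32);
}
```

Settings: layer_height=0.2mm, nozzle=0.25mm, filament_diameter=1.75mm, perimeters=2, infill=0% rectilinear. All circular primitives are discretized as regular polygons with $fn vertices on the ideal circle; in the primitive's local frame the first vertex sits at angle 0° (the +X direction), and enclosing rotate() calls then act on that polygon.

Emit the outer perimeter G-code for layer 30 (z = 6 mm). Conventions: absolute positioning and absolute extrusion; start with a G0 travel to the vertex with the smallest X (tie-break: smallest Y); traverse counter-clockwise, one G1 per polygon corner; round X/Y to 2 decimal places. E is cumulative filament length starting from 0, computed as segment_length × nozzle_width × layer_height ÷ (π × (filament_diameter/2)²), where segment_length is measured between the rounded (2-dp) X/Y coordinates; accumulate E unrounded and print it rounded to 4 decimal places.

At z = 6 mm: the cube is present — its section is the full 15.5×12.5 rectangle; the r=4 cylinder at (-3, 0) gives a regular 32-gon of circumradius 4 (constant along its height); After the difference (first − rest): starting from the 15.5×12.5 cube, the r=4 cylinder at (-3, 0) partially overlaps it — only the 1.78 mm² overlap (of its 49.94 mm²) is removed, clipping the outline — 1 connected region. The outline is a single polygon with 8 vertices. Extrusion per mm of travel: 0.25 × 0.2 / (π × 0.875²) = 0.020788. Accumulating E over each segment gives final E = 1.1485.

G0 X0.00 Y2.62 Z6.00
G1 X0.33 Y2.22 E0.0108
G1 X0.70 Y1.53 E0.0271
G1 X0.92 Y0.78 E0.0433
G1 X1.00 Y0.00 E0.0596
G1 X15.50 Y0.00 E0.3610
G1 X15.50 Y12.50 E0.6209
G1 X0.00 Y12.50 E0.9431
G1 X0.00 Y2.62 E1.1485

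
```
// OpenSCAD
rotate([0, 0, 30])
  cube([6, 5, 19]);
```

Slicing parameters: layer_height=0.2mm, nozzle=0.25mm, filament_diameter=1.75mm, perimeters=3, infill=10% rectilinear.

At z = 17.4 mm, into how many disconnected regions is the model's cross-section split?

1

At z = 17.4 mm: the cube is present — its section is the full 6×5 rectangle; (rotated 30° about Z; rotation is an isometry so areas/perimeters/island counts are preserved). The result has 1 disconnected region.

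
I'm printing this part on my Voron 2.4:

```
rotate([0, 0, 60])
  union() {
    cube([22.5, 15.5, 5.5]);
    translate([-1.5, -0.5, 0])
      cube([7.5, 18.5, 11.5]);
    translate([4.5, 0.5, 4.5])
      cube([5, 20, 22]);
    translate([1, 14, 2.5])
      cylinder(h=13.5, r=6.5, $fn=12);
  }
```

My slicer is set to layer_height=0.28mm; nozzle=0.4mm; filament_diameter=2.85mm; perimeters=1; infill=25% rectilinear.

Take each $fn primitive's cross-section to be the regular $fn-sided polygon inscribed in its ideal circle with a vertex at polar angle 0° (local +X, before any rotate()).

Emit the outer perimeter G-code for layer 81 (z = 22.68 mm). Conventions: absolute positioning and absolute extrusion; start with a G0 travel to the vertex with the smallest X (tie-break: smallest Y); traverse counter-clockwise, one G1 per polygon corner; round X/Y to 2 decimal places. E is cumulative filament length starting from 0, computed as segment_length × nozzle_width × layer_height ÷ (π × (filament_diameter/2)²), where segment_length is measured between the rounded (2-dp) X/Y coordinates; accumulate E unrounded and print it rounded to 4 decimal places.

At z = 22.68 mm: the cube is absent (z outside [0, 5.5]); the cube at (-1.5, -0.5) is not intersected at this z (z outside [0, 11.5]); the 5×20 cube at (4.5, 0.5) contributes its full rectangle; the cylinder at (1, 14) is absent (z outside [2.5, 16]); Taking the union: only the 5×20 cube at (4.5, 0.5) is present, so the union is just that shape — 1 connected region; (whole slice rotated 60° about Z — lengths, areas and connectivity unchanged). The outline is a single polygon with 4 vertices. Extrusion per mm of travel: 0.4 × 0.28 / (π × 1.425²) = 0.017557. Accumulating E over each segment gives final E = 0.8778.

G0 X-15.50 Y14.15 Z22.68
G1 X1.82 Y4.15 E0.3511
G1 X4.32 Y8.48 E0.4389
G1 X-13.00 Y18.48 E0.7900
G1 X-15.50 Y14.15 E0.8778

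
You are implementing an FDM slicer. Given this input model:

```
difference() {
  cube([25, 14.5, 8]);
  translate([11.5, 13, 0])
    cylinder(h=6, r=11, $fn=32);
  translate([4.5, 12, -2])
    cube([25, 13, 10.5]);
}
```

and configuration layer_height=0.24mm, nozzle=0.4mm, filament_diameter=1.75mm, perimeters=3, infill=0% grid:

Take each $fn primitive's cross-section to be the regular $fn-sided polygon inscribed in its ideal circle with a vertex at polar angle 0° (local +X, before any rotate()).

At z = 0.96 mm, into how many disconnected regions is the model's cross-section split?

1

At z = 0.96 mm: the 25×14.5 cube contributes its full rectangle; the r=11 cylinder at (11.5, 13) contributes a regular 32-gon of circumradius 11; the cube at (4.5, 12) is present — its section is the full 25×13 rectangle; Subtracting the remaining from the first: starting from the 25×14.5 cube, the r=11 cylinder at (11.5, 13) partially overlaps it — only the 221.63 mm² overlap (of its 377.69 mm²) is removed, clipping the outline; the 25×13 cube at (4.5, 12) partially overlaps it — only the 6.41 mm² overlap (of its 325.00 mm²) is removed, clipping the outline — 1 connected region. The result has 1 disconnected region.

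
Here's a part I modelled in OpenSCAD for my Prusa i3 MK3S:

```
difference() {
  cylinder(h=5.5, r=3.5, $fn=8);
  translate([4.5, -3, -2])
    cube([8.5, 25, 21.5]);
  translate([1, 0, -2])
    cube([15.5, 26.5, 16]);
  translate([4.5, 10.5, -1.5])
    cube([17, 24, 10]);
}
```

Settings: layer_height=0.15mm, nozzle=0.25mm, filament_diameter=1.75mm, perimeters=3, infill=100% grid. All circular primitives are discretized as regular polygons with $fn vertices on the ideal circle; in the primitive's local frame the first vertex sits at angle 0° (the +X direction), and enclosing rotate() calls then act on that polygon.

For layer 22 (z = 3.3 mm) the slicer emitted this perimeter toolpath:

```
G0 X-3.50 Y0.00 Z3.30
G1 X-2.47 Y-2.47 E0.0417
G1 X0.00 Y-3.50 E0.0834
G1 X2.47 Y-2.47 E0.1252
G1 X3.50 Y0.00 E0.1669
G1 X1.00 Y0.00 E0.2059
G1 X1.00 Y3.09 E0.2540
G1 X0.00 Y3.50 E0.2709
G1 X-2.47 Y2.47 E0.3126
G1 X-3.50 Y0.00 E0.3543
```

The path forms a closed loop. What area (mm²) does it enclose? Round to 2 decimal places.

Apply the shoelace formula to the sequence of (X, Y) vertices; enclosed area = 29.23 mm².

29.23 mm²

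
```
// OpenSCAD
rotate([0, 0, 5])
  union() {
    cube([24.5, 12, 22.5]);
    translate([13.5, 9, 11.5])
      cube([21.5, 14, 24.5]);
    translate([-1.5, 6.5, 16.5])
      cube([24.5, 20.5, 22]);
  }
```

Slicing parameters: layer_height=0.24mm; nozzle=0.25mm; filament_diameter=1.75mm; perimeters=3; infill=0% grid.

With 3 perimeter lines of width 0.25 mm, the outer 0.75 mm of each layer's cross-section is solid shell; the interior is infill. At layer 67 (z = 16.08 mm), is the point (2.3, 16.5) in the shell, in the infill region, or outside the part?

At z = 16.08 mm: the cube (footprint 24.5×12) is included at this height; the 21.5×14 cube at (13.5, 9) contributes its full rectangle; the cube at (-1.5, 6.5) is not intersected at this z (z outside [16.5, 38.5]); Merging all regions: the regions partially overlap (shared area 33.00 mm²), so overlapping operands fuse into one piece — 1 connected region; (whole slice rotated 5° about Z — lengths, areas and connectivity unchanged). Overall, the cross-section is a single solid region. Undo the 5° rotation: the query point maps to (3.729, 16.237) in the un-rotated model frame. The nearest boundary edge runs (0.00, 12.00)→(13.50, 12.00); distance from the point to it = 4.24 mm. The point is not inside any of the regions above, so it lies outside the cross-section (4.24 mm from the nearest boundary).

outside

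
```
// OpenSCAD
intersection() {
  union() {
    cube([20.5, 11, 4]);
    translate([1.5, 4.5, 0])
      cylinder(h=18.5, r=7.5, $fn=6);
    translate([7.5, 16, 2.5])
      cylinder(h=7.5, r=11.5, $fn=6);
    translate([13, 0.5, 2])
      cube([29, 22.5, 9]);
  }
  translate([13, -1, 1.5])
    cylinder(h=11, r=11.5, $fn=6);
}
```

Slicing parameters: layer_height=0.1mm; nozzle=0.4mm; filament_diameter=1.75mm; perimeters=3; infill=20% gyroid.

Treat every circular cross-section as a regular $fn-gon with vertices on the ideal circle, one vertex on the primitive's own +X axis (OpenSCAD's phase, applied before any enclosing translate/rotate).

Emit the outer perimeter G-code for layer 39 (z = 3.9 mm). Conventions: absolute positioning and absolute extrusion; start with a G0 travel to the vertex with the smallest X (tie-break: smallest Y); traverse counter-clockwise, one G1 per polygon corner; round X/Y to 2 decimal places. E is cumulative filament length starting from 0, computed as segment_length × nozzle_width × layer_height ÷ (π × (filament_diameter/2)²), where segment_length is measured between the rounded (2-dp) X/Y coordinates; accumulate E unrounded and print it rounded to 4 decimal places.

At z = 3.9 mm: the cube is present — its section is the full 20.5×11 rectangle; the cylinder at (1.5, 4.5): section is a regular 6-gon, circumradius r=7.5; the r=11.5 cylinder at (7.5, 16) gives a regular 6-gon of circumradius 11.5 (constant along its height); the 29×22.5 cube at (13, 0.5) contributes its full rectangle; Taking the union: the regions partially overlap (shared area 281.55 mm²), so overlapping operands fuse into one piece — 1 connected region; the r=11.5 cylinder at (13, -1) contributes a regular 6-gon of circumradius 11.5; After intersecting: the r=11.5 cylinder at (13, -1) partially overlaps the result so far; clipping to the common part keeps 155.79 mm² — 1 connected region. The outline is a single polygon with 9 vertices. Extrusion per mm of travel: 0.4 × 0.1 / (π × 0.875²) = 0.016630. Accumulating E over each segment gives final E = 0.9502.

G0 X1.50 Y-1.00 Z3.90
G1 X2.07 Y-2.00 E0.0191
G1 X5.25 Y-2.00 E0.0720
G1 X6.40 Y0.00 E0.1104
G1 X20.50 Y0.00 E0.3449
G1 X20.50 Y0.50 E0.3532
G1 X23.63 Y0.50 E0.4052
G1 X18.75 Y8.96 E0.5677
G1 X7.25 Y8.96 E0.7589
G1 X1.50 Y-1.00 E0.9502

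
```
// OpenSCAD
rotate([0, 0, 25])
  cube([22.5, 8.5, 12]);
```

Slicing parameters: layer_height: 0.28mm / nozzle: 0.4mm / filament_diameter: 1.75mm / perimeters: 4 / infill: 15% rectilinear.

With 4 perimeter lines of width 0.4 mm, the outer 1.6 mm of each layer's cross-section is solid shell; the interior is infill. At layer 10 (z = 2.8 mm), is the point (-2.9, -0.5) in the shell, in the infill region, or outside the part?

At z = 2.8 mm: the 22.5×8.5 cube contributes its full rectangle; (rotated 25° about Z; rotation is an isometry so areas/perimeters/island counts are preserved). Overall, the cross-section is a single solid region. Undo the 25° rotation: the query point maps to (-2.840, 0.772) in the un-rotated model frame. The nearest boundary edge runs (0.00, 8.50)→(0.00, 0.00); distance from the point to it = 2.84 mm. The point is not inside any of the regions above, so it lies outside the cross-section (2.84 mm from the nearest boundary).

outside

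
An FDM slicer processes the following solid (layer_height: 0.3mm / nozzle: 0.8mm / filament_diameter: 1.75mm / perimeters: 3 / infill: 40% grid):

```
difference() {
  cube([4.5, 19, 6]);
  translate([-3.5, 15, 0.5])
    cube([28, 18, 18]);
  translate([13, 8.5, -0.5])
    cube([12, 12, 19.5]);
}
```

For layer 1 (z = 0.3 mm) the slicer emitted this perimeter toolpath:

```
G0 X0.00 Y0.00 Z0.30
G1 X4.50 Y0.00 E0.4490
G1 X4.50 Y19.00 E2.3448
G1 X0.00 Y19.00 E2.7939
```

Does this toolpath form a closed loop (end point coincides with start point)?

no

Start point (G0): (0.00, 0.00). End point (last G1): the path does not return to the start — open.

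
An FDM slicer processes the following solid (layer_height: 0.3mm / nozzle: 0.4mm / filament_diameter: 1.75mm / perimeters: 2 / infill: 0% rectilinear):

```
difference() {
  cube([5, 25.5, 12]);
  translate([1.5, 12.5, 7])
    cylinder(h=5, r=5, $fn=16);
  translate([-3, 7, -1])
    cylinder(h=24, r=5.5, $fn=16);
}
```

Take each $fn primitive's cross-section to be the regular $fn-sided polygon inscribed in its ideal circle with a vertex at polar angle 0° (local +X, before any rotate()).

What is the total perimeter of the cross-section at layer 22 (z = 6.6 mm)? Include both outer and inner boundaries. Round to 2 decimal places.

At z = 6.6 mm: the 5×25.5 cube contributes its full rectangle (perimeter 61.00 mm); the cylinder at (1.5, 12.5) does not reach this height (z outside [7, 12]); the cylinder at (-3, 7): section is a regular 16-gon, circumradius r=5.5 (perimeter = 2·16·5.500·sin(180°/16) = 34.34 mm); Taking the first minus the rest: starting from the 5×25.5 cube, the r=5.5 cylinder at (-3, 7) partially overlaps it — only the 15.47 mm² overlap (of its 92.61 mm²) is removed, clipping the outline — boundary = 62.76 mm. Overall, the cross-section is a single solid region. Total boundary length (outer) = 62.76 mm.

62.76 mm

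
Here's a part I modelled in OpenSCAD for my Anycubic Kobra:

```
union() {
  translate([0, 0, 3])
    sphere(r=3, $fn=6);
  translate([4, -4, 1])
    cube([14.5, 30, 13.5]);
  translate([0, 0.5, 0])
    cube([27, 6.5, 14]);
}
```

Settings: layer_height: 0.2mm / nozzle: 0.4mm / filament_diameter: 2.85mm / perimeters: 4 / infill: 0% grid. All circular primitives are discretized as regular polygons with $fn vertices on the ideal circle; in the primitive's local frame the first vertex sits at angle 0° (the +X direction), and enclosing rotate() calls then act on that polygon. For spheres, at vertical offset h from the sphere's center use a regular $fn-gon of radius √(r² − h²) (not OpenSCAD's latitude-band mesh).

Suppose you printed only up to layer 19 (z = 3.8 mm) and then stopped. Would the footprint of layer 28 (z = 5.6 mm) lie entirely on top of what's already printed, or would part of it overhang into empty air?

Compare the two slices. At z = 3.8: the r=3 sphere slices to a regular 6-gon of circumradius 2.891 (√(r²−h²) with h=0.8 from center) (area = (6/2)·2.891²·sin(360°/6) = 21.72 mm²); the cube at (4, -4) (footprint 14.5×30) is included at this height (area 435.00 mm²); the cube at (0, 0.5) (footprint 27×6.5) is included at this height (area 175.50 mm²); Combining (union): the regions partially overlap — summed areas 632.22 mm² minus the doubly-counted overlap 98.31 mm² gives 533.91 mm² — area = 533.91 mm². At z = 5.6: the sphere: section is a regular 6-gon, circumradius = √(r²−h²) = √(3²−2.6²) = 1.497 (area = (6/2)·1.497²·sin(360°/6) = 5.82 mm²); the 14.5×30 cube at (4, -4) contributes its full rectangle (area 435.00 mm²); the cube at (0, 0.5) (footprint 27×6.5) is included at this height (area 175.50 mm²); Merging all regions: the regions partially overlap — summed areas 616.32 mm² minus the doubly-counted overlap 95.03 mm² gives 521.29 mm² — area = 521.29 mm². Checking containment: the cross-section at z = 5.6 is a subset of the cross-section at z = 3.8.

entirely on top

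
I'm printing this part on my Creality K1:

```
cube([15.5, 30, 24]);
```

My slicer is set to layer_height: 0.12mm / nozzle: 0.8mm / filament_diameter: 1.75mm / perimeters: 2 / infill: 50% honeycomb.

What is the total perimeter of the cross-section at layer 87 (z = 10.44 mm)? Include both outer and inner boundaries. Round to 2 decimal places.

91.00 mm

At z = 10.44 mm: the 15.5×30 cube contributes its full rectangle (perimeter 91.00 mm). Overall, the cross-section is a single solid region. Total boundary length (outer) = 91.00 mm.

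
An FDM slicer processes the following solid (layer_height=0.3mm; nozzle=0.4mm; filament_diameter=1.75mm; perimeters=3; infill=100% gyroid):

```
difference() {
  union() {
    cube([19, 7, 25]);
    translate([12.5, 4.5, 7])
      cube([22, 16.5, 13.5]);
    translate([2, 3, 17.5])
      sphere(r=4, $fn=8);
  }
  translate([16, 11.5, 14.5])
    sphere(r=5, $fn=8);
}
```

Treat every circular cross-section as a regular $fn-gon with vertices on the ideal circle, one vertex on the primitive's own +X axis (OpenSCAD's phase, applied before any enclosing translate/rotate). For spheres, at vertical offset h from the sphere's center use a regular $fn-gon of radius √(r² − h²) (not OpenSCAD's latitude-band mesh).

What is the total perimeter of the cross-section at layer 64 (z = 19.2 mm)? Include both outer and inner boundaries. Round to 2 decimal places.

122.86 mm

At z = 19.2 mm: the cube (footprint 19×7) is included at this height (perimeter 52.00 mm); the cube at (12.5, 4.5) is present — its section is the full 22×16.5 rectangle (perimeter 77.00 mm); the r=4 sphere at (2, 3) slices to a regular 8-gon of circumradius 3.621 (√(r²−h²) with h=1.7 from center) (perimeter = 2·8·3.621·sin(180°/8) = 22.17 mm); Combining (union): the regions partially overlap (shared area 46.69 mm²), so the edge portions inside another operand are dropped and the merged outline is re-measured after clipping — boundary = 112.42 mm; the sphere at (16, 11.5): section is a regular 8-gon, circumradius = √(r²−h²) = √(5²−4.7²) = 1.706 (perimeter = 2·8·1.706·sin(180°/8) = 10.44 mm); Subtracting the remaining from the first: starting from the result so far, the r=5 sphere at (16, 11.5) lies wholly inside it (removes its full 8.23 mm² and its 10.44 mm outline becomes a hole wall) — boundary (outer + 1 inner loop) = 122.86 mm. Overall, the cross-section is one region with 1 hole. Total boundary length (outer + inner) = 122.86 mm.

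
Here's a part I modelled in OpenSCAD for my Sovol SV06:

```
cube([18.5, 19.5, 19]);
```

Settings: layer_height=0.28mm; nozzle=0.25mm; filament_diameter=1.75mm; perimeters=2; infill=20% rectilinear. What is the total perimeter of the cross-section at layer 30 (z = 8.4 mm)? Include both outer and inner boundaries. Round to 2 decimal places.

At z = 8.4 mm: the 18.5×19.5 cube contributes its full rectangle (perimeter 76.00 mm). Overall, the cross-section is a single solid region. Total boundary length (outer) = 76.00 mm.

76.00 mm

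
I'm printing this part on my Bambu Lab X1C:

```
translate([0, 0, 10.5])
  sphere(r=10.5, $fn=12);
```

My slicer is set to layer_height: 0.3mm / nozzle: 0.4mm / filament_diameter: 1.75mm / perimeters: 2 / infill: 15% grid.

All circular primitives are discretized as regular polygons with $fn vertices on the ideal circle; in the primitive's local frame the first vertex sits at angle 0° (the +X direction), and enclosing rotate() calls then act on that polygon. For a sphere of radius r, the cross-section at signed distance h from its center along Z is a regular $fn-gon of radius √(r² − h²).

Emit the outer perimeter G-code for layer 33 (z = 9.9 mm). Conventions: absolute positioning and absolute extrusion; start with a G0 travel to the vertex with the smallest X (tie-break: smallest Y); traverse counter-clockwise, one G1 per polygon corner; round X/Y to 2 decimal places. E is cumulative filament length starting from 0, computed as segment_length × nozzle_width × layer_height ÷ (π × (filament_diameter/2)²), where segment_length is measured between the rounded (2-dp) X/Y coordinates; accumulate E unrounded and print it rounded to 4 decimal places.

At z = 9.9 mm: the sphere: section is a regular 12-gon, circumradius = √(r²−h²) = √(10.5²−0.6²) = 10.483. The outline is a single polygon with 12 vertices. Extrusion per mm of travel: 0.4 × 0.3 / (π × 0.875²) = 0.049890. Accumulating E over each segment gives final E = 3.2485.

G0 X-10.48 Y0.00 Z9.90
G1 X-9.08 Y-5.24 E0.2706
G1 X-5.24 Y-9.08 E0.5415
G1 X0.00 Y-10.48 E0.8121
G1 X5.24 Y-9.08 E1.0827
G1 X9.08 Y-5.24 E1.3536
G1 X10.48 Y0.00 E1.6242
G1 X9.08 Y5.24 E1.8948
G1 X5.24 Y9.08 E2.1658
G1 X0.00 Y10.48 E2.4364
G1 X-5.24 Y9.08 E2.7070
G1 X-9.08 Y5.24 E2.9779
G1 X-10.48 Y0.00 E3.2485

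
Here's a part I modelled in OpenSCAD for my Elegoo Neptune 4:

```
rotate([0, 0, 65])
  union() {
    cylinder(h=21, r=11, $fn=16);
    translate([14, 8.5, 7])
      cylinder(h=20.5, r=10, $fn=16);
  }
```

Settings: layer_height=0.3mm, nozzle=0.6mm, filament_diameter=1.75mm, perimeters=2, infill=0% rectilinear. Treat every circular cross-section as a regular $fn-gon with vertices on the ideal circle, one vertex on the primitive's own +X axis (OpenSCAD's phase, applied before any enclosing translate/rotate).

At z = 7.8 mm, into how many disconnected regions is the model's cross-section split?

1

At z = 7.8 mm: the cylinder: section is a regular 16-gon, circumradius r=11; the r=10 cylinder at (14, 8.5) gives a regular 16-gon of circumradius 10 (constant along its height); Combining (union): the regions partially overlap (shared area 37.78 mm²), so overlapping operands fuse into one piece — 1 connected region; (whole slice rotated 65° about Z — lengths, areas and connectivity unchanged). The result has 1 disconnected region.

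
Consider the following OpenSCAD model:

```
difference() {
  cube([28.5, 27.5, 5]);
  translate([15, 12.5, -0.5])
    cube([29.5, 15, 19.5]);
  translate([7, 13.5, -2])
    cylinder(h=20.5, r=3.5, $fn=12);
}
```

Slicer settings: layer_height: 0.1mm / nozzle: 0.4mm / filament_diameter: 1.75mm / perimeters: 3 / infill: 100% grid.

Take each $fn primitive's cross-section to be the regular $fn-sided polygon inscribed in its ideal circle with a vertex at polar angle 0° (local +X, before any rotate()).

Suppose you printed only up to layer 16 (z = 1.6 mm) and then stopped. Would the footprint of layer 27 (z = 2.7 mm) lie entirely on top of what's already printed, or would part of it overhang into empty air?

entirely on top

Compare the two slices. At z = 1.6: the 28.5×27.5 cube contributes its full rectangle (area 783.75 mm²); the cube at (15, 12.5) is present — its section is the full 29.5×15 rectangle (area 442.50 mm²); the cylinder at (7, 13.5): section is a regular 12-gon, circumradius r=3.5 (area = (12/2)·3.500²·sin(360°/12) = 36.75 mm²); Taking the first minus the rest: starting from the 28.5×27.5 cube (783.75 mm²), the 29.5×15 cube at (15, 12.5) partially overlaps it — only the 202.50 mm² overlap (of its 442.50 mm²) is removed, clipping the outline; the r=3.5 cylinder at (7, 13.5) lies wholly inside it (removes its full 36.75 mm² and its 21.74 mm outline becomes a hole wall) — area = 544.50 mm². At z = 2.7: the cube is present — its section is the full 28.5×27.5 rectangle (area 783.75 mm²); the 29.5×15 cube at (15, 12.5) contributes its full rectangle (area 442.50 mm²); the r=3.5 cylinder at (7, 13.5) contributes a regular 12-gon of circumradius 3.5 (area = (12/2)·3.500²·sin(360°/12) = 36.75 mm²); After the difference (first − rest): starting from the 28.5×27.5 cube (783.75 mm²), the 29.5×15 cube at (15, 12.5) partially overlaps it — only the 202.50 mm² overlap (of its 442.50 mm²) is removed, clipping the outline; the r=3.5 cylinder at (7, 13.5) lies wholly inside it (removes its full 36.75 mm² and its 21.74 mm outline becomes a hole wall) — area = 544.50 mm². Checking containment: the cross-section at z = 2.7 is a subset of the cross-section at z = 1.6.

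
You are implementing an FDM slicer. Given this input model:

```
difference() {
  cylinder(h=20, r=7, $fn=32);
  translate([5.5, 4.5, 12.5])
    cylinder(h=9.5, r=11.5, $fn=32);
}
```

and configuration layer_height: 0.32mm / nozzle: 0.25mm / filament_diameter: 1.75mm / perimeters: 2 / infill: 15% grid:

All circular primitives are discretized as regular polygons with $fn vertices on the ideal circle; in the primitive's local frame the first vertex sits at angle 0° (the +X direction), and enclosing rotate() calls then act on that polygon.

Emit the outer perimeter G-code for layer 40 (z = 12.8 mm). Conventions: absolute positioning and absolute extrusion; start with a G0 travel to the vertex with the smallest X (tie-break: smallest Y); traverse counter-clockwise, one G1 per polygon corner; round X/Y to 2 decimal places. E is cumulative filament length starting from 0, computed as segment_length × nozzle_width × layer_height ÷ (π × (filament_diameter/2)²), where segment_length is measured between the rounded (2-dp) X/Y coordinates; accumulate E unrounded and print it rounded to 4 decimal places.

G0 X-7.00 Y0.00 Z12.80
G1 X-6.87 Y-1.37 E0.0458
G1 X-6.47 Y-2.68 E0.0913
G1 X-5.82 Y-3.89 E0.1370
G1 X-4.95 Y-4.95 E0.1826
G1 X-3.89 Y-5.82 E0.2282
G1 X-2.68 Y-6.47 E0.2739
G1 X-1.37 Y-6.87 E0.3195
G1 X0.00 Y-7.00 E0.3652
G1 X1.37 Y-6.87 E0.4110
G1 X2.45 Y-6.54 E0.4486
G1 X1.10 Y-6.12 E0.4956
G1 X-0.89 Y-5.06 E0.5706
G1 X-2.63 Y-3.63 E0.6455
G1 X-4.06 Y-1.89 E0.7204
G1 X-5.12 Y0.10 E0.7954
G1 X-5.78 Y2.26 E0.8705
G1 X-5.92 Y3.70 E0.9186
G1 X-6.47 Y2.68 E0.9572
G1 X-6.87 Y1.37 E1.0027
G1 X-7.00 Y0.00 E1.0485

At z = 12.8 mm: the r=7 cylinder contributes a regular 32-gon of circumradius 7; the r=11.5 cylinder at (5.5, 4.5) contributes a regular 32-gon of circumradius 11.5; Subtracting the remaining from the first: starting from the r=7 cylinder, the r=11.5 cylinder at (5.5, 4.5) partially overlaps it — only the 126.29 mm² overlap (of its 412.81 mm²) is removed, clipping the outline — 1 connected region. The outline is a single polygon with 20 vertices. Extrusion per mm of travel: 0.25 × 0.32 / (π × 0.875²) = 0.033260. Accumulating E over each segment gives final E = 1.0485.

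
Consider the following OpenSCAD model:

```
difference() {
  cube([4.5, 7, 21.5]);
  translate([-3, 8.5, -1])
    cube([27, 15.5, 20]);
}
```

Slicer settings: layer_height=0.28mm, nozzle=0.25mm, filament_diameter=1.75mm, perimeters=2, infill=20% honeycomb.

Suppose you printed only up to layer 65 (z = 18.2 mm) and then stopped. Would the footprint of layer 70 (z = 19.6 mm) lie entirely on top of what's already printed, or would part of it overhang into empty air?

entirely on top

Compare the two slices. At z = 18.2: the cube (footprint 4.5×7) is included at this height (area 31.50 mm²); the cube at (-3, 8.5) (footprint 27×15.5) is included at this height (area 418.50 mm²); Subtracting the remaining from the first: starting from the 4.5×7 cube (31.50 mm²), the 27×15.5 cube at (-3, 8.5) misses the remaining region (no effect) — area = 31.50 mm². At z = 19.6: the cube is present — its section is the full 4.5×7 rectangle (area 31.50 mm²); the cube at (-3, 8.5) does not reach this height (z outside [-1, 19]); Taking the first minus the rest: none of the subtracted shapes is present at this height, so the 4.5×7 cube is unchanged — area = 31.50 mm². Checking containment: the cross-section at z = 19.6 is a subset of the cross-section at z = 18.2.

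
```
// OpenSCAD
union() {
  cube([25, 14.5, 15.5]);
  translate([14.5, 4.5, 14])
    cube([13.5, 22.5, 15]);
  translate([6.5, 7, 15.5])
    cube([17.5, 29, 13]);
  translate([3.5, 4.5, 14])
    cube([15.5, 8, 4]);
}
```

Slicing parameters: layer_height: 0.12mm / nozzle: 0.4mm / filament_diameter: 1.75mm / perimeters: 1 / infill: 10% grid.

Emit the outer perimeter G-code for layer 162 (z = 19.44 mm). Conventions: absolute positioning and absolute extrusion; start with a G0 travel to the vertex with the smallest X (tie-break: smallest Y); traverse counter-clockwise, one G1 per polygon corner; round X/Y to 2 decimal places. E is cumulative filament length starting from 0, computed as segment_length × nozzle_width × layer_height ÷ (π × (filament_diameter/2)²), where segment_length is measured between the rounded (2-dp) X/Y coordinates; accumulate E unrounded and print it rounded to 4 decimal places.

At z = 19.44 mm: the cube does not reach this height (z outside [0, 15.5]); the cube at (14.5, 4.5) (footprint 13.5×22.5) is included at this height; the cube at (6.5, 7) is present — its section is the full 17.5×29 rectangle; the cube at (3.5, 4.5) is absent (z outside [14, 18]); Taking the union: the regions partially overlap (shared area 190.00 mm²), so overlapping operands fuse into one piece — 1 connected region. The outline is a single polygon with 8 vertices. Extrusion per mm of travel: 0.4 × 0.12 / (π × 0.875²) = 0.019956. Accumulating E over each segment gives final E = 2.1153.

G0 X6.50 Y7.00 Z19.44
G1 X14.50 Y7.00 E0.1596
G1 X14.50 Y4.50 E0.2095
G1 X28.00 Y4.50 E0.4789
G1 X28.00 Y27.00 E0.9280
G1 X24.00 Y27.00 E1.0078
G1 X24.00 Y36.00 E1.1874
G1 X6.50 Y36.00 E1.5366
G1 X6.50 Y7.00 E2.1153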